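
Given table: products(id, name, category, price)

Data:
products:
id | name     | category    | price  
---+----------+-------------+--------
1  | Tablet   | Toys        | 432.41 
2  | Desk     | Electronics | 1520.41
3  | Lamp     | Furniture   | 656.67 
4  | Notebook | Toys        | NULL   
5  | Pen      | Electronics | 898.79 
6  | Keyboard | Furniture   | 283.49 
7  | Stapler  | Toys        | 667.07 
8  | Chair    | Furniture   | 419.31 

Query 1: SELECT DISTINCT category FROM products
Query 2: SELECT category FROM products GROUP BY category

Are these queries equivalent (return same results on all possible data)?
Yes, equivalent

Both queries return: [('Electronics',), ('Furniture',), ('Toys',)]

Reason: Both get unique categorys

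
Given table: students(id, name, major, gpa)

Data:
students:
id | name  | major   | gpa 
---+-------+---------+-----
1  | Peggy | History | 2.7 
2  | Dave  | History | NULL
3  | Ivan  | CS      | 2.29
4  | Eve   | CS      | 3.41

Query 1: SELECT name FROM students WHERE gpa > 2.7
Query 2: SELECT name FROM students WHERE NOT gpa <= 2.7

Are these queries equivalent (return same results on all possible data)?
Yes, equivalent

Both queries return: [('Eve',)]

Reason: Both filter gpa > 2.7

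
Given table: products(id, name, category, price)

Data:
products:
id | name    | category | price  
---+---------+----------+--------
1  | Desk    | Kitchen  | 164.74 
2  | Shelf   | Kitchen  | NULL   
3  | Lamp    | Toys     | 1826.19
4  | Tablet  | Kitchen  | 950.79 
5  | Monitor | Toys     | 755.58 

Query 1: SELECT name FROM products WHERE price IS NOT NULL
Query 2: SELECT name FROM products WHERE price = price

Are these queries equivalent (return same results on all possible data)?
Yes, equivalent

Both queries return: [('Desk',), ('Lamp',), ('Monitor',), ('Tablet',)]

Reason: IS NOT NULL vs self-equality (both exclude NULLs)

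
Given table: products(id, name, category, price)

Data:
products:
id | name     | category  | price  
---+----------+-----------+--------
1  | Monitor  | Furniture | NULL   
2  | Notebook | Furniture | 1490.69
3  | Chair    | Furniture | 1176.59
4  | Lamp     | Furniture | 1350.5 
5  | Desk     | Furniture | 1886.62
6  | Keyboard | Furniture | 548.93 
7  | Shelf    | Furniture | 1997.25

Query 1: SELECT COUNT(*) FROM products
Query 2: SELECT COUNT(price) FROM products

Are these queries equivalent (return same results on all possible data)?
No, not equivalent

Query 1 returns: [(7,)]
Query 2 returns: [(6,)]

Reason: COUNT(*) includes NULLs, COUNT(column) excludes them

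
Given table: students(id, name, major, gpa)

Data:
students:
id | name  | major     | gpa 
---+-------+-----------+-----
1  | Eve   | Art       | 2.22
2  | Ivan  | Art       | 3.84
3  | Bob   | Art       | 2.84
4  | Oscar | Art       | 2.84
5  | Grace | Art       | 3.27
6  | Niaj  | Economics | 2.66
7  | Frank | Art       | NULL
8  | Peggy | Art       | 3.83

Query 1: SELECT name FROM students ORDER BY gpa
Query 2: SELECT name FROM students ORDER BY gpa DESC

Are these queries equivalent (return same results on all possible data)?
No, not equivalent

Query 1 returns: [('Frank',), ('Eve',), ('Niaj',), ('Bob',), ('Oscar',), ('Grace',), ('Peggy',), ('Ivan',)]
Query 2 returns: [('Ivan',), ('Peggy',), ('Grace',), ('Bob',), ('Oscar',), ('Niaj',), ('Eve',), ('Frank',)]

Reason: ASC vs DESC gives opposite ordering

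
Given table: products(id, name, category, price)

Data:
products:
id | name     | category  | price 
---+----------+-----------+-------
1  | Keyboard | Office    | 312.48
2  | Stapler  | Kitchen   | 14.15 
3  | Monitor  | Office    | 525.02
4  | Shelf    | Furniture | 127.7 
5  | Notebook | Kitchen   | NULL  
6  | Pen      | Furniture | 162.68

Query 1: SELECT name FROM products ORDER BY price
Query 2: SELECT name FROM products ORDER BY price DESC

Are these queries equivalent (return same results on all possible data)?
No, not equivalent

Query 1 returns: [('Notebook',), ('Stapler',), ('Shelf',), ('Pen',), ('Keyboard',), ('Monitor',)]
Query 2 returns: [('Monitor',), ('Keyboard',), ('Pen',), ('Shelf',), ('Stapler',), ('Notebook',)]

Reason: ASC vs DESC gives opposite ordering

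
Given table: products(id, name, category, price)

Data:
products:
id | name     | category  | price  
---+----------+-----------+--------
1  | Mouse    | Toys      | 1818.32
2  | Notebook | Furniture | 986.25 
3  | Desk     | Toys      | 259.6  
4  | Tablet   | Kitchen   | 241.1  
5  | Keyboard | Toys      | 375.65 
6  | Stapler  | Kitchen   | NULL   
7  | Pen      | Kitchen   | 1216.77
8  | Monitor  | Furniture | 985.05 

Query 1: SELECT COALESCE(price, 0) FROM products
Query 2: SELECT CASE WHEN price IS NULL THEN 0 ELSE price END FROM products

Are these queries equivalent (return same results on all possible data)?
Yes, equivalent

Both queries return: [(0,), (241.1,), (259.6,), (375.65,), (985.05,), (986.25,), (1216.77,), (1818.32,)]

Reason: COALESCE vs CASE for NULL handling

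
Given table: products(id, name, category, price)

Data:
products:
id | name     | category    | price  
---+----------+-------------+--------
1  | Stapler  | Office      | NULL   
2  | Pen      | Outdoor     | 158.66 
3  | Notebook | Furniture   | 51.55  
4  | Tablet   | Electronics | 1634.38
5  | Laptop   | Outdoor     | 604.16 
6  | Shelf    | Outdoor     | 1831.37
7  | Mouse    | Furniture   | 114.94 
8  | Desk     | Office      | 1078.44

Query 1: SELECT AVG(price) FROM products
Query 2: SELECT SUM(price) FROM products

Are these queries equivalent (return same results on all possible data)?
No, not equivalent

Query 1 returns: [(781.9285714285714,)]
Query 2 returns: [(5473.5,)]

Reason: AVG vs SUM give different aggregate values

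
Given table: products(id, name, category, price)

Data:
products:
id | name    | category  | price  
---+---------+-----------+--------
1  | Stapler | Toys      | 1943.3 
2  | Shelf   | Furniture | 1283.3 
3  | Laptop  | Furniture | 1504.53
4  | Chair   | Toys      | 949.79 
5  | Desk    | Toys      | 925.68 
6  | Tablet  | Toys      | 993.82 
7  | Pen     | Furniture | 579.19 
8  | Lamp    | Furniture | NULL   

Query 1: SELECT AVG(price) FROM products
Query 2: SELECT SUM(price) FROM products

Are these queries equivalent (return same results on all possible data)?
No, not equivalent

Query 1 returns: [(1168.5157142857142,)]
Query 2 returns: [(8179.61,)]

Reason: AVG vs SUM give different aggregate values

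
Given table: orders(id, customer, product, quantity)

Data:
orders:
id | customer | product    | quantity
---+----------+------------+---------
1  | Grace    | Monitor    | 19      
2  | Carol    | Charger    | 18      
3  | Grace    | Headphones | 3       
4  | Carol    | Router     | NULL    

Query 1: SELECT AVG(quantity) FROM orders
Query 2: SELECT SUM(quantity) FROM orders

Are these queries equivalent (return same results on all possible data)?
No, not equivalent

Query 1 returns: [(13.333333333333334,)]
Query 2 returns: [(40,)]

Reason: AVG vs SUM give different aggregate values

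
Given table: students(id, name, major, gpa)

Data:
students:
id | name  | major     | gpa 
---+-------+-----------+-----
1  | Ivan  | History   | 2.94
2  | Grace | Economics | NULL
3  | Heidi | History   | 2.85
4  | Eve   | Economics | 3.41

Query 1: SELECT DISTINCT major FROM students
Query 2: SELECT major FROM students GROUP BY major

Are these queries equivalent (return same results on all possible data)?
Yes, equivalent

Both queries return: [('Economics',), ('History',)]

Reason: Both get unique majors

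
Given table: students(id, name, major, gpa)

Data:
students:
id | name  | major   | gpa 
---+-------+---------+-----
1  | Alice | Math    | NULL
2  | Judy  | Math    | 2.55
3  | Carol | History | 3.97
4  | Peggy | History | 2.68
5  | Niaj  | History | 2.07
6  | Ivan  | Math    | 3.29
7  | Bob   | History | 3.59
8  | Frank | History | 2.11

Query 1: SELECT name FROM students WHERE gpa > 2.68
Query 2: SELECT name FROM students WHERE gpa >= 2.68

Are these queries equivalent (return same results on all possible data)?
No, not equivalent

Query 1 returns: [('Carol',), ('Ivan',), ('Bob',)]
Query 2 returns: [('Carol',), ('Peggy',), ('Ivan',), ('Bob',)]

Reason: > vs >= gives different results when gpa = 2.68 exists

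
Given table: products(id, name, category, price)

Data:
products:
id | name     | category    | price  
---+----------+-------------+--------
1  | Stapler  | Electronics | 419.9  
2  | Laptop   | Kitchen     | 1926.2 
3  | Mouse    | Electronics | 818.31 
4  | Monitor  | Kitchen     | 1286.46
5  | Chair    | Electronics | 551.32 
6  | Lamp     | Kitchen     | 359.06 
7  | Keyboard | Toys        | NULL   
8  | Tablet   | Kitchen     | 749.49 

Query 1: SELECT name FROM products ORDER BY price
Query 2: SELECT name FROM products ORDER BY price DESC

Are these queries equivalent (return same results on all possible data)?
No, not equivalent

Query 1 returns: [('Keyboard',), ('Lamp',), ('Stapler',), ('Chair',), ('Tablet',), ('Mouse',), ('Monitor',), ('Laptop',)]
Query 2 returns: [('Laptop',), ('Monitor',), ('Mouse',), ('Tablet',), ('Chair',), ('Stapler',), ('Lamp',), ('Keyboard',)]

Reason: ASC vs DESC gives opposite ordering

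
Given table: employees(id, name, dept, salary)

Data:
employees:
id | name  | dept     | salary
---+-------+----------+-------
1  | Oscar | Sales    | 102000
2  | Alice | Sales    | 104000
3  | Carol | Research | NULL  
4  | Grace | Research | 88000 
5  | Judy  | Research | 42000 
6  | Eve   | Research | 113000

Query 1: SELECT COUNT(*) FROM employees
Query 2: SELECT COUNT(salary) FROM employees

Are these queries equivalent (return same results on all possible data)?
No, not equivalent

Query 1 returns: [(6,)]
Query 2 returns: [(5,)]

Reason: COUNT(*) includes NULLs, COUNT(column) excludes them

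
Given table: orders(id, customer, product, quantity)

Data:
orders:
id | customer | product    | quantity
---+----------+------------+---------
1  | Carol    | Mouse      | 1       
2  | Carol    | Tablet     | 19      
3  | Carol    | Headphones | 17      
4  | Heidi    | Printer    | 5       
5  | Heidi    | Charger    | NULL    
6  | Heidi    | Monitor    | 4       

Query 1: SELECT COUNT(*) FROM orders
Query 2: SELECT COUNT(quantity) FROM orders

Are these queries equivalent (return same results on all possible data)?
No, not equivalent

Query 1 returns: [(6,)]
Query 2 returns: [(5,)]

Reason: COUNT(*) includes NULLs, COUNT(column) excludes them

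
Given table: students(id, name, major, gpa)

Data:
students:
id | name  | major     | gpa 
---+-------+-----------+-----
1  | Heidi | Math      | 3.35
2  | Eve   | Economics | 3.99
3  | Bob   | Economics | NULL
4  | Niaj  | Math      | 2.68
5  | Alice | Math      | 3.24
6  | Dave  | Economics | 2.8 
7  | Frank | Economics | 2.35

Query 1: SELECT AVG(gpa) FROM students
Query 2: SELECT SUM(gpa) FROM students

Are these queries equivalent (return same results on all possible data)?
No, not equivalent

Query 1 returns: [(3.0683333333333334,)]
Query 2 returns: [(18.41,)]

Reason: AVG vs SUM give different aggregate values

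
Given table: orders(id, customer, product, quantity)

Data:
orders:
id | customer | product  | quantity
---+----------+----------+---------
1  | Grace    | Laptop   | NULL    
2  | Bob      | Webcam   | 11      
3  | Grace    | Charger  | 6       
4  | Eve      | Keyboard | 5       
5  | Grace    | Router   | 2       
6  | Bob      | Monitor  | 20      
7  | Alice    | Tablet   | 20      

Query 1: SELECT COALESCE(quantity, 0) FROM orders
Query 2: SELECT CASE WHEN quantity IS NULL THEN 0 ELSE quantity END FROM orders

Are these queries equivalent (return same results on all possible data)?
Yes, equivalent

Both queries return: [(0,), (2,), (5,), (6,), (11,), (20,), (20,)]

Reason: COALESCE vs CASE for NULL handling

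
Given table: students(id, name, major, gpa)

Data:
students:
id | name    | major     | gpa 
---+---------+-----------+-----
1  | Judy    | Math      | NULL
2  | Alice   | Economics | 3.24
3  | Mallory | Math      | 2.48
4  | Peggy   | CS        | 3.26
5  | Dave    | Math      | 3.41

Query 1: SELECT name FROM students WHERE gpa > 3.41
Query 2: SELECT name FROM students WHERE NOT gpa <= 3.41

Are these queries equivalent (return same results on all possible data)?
Yes, equivalent

Both queries return: []

Reason: Both filter gpa > 3.41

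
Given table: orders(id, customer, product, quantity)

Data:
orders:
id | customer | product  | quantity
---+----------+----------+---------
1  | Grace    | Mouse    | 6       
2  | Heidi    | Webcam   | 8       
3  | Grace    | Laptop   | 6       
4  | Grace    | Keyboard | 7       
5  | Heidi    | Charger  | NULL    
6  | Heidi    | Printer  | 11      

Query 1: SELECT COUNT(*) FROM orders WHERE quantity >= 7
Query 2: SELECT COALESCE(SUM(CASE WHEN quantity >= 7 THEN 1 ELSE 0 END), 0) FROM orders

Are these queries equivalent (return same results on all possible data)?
Yes, equivalent

Both queries return: [(3,)]

Reason: COUNT with WHERE vs conditional SUM (COALESCE handles empty-table NULL)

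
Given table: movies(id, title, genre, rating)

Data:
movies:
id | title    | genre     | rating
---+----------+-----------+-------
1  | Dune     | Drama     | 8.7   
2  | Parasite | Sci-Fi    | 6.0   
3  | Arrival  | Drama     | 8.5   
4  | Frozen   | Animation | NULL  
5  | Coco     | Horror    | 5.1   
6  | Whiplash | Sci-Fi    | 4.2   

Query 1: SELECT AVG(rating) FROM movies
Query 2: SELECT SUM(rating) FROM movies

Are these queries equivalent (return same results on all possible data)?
No, not equivalent

Query 1 returns: [(6.5,)]
Query 2 returns: [(32.5,)]

Reason: AVG vs SUM give different aggregate values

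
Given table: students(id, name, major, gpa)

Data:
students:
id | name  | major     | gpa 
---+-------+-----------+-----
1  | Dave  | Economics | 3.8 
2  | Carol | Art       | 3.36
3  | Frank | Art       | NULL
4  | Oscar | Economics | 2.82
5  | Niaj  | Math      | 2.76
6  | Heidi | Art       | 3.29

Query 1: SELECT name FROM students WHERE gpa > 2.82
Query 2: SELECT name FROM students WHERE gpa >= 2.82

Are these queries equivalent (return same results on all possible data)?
No, not equivalent

Query 1 returns: [('Dave',), ('Carol',), ('Heidi',)]
Query 2 returns: [('Dave',), ('Carol',), ('Oscar',), ('Heidi',)]

Reason: > vs >= gives different results when gpa = 2.82 exists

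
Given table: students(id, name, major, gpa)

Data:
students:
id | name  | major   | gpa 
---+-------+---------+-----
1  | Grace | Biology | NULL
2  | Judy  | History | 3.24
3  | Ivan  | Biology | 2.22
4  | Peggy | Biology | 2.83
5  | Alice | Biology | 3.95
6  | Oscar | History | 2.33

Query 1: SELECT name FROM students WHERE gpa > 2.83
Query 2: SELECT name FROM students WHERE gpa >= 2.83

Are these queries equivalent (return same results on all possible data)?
No, not equivalent

Query 1 returns: [('Judy',), ('Alice',)]
Query 2 returns: [('Judy',), ('Peggy',), ('Alice',)]

Reason: > vs >= gives different results when gpa = 2.83 exists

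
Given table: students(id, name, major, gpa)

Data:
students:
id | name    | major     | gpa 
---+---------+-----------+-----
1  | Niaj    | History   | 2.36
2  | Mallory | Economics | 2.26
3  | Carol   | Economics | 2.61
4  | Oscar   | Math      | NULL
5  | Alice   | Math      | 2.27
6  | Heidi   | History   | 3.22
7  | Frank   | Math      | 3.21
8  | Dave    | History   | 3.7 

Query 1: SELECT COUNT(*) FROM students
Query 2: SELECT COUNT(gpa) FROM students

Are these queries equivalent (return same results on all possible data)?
No, not equivalent

Query 1 returns: [(8,)]
Query 2 returns: [(7,)]

Reason: COUNT(*) includes NULLs, COUNT(column) excludes them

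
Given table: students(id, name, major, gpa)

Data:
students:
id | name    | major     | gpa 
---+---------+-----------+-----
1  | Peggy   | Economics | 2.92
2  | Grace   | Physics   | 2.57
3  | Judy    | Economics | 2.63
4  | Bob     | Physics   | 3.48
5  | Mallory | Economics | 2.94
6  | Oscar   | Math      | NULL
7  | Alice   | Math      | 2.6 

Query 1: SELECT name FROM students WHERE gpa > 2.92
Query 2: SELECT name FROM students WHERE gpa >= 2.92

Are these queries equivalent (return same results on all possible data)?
No, not equivalent

Query 1 returns: [('Bob',), ('Mallory',)]
Query 2 returns: [('Peggy',), ('Bob',), ('Mallory',)]

Reason: > vs >= gives different results when gpa = 2.92 exists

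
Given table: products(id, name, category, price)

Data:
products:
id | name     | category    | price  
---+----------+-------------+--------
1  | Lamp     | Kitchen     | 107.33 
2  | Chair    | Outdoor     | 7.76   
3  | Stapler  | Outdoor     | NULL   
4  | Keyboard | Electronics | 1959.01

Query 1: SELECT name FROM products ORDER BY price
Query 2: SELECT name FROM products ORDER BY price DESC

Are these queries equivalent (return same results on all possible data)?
No, not equivalent

Query 1 returns: [('Stapler',), ('Chair',), ('Lamp',), ('Keyboard',)]
Query 2 returns: [('Keyboard',), ('Lamp',), ('Chair',), ('Stapler',)]

Reason: ASC vs DESC gives opposite ordering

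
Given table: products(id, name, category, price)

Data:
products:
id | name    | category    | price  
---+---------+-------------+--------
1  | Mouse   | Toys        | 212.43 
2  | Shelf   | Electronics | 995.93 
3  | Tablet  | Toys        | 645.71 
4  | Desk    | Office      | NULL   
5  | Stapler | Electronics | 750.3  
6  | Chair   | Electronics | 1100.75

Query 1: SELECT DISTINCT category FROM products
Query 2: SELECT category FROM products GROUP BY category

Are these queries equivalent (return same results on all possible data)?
Yes, equivalent

Both queries return: [('Electronics',), ('Office',), ('Toys',)]

Reason: Both get unique categorys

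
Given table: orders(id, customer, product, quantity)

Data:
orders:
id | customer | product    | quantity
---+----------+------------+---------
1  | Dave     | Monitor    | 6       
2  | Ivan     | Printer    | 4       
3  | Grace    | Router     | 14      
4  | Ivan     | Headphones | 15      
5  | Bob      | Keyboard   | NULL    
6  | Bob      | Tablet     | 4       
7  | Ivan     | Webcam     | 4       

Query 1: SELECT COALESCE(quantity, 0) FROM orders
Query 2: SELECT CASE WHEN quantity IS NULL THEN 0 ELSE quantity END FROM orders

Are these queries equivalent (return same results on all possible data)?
Yes, equivalent

Both queries return: [(0,), (4,), (4,), (4,), (6,), (14,), (15,)]

Reason: COALESCE vs CASE for NULL handling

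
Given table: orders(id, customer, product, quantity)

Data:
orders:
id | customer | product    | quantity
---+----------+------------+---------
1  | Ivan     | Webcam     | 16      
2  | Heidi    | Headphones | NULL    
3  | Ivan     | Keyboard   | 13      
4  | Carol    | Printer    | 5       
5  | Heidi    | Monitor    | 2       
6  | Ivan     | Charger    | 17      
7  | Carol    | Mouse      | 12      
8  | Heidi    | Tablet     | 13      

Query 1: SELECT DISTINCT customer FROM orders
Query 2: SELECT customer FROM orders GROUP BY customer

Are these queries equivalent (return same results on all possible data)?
Yes, equivalent

Both queries return: [('Carol',), ('Heidi',), ('Ivan',)]

Reason: Both get unique customers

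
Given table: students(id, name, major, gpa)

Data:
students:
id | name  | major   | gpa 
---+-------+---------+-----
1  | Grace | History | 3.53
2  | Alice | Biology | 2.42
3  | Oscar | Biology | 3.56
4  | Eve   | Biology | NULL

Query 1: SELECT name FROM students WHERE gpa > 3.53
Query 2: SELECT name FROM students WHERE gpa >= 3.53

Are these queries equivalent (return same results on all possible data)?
No, not equivalent

Query 1 returns: [('Oscar',)]
Query 2 returns: [('Grace',), ('Oscar',)]

Reason: > vs >= gives different results when gpa = 3.53 exists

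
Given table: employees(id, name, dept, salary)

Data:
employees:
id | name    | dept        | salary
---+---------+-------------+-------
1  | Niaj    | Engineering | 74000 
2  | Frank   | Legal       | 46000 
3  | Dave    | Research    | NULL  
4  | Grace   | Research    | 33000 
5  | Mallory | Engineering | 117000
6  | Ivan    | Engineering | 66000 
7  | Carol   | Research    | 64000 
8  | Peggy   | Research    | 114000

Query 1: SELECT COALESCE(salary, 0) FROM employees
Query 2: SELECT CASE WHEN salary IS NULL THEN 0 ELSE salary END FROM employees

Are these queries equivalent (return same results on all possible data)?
Yes, equivalent

Both queries return: [(0,), (33000,), (46000,), (64000,), (66000,), (74000,), (114000,), (117000,)]

Reason: COALESCE vs CASE for NULL handling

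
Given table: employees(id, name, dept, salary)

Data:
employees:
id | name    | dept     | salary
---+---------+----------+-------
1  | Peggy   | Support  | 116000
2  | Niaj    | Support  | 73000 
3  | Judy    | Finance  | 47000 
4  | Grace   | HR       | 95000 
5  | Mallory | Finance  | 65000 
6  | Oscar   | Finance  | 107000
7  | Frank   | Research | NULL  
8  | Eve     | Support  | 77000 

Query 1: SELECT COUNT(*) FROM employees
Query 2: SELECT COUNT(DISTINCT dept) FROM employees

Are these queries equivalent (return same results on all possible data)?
No, not equivalent

Query 1 returns: [(8,)]
Query 2 returns: [(4,)]

Reason: COUNT(*) counts rows, COUNT(DISTINCT dept) counts unique depts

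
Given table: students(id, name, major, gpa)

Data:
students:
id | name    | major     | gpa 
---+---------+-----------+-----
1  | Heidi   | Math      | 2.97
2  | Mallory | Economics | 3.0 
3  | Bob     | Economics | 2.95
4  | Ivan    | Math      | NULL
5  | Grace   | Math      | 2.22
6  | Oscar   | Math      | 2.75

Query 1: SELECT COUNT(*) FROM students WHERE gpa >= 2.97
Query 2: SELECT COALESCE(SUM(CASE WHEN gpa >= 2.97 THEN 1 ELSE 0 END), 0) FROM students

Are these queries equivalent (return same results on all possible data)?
Yes, equivalent

Both queries return: [(2,)]

Reason: COUNT with WHERE vs conditional SUM (COALESCE handles empty-table NULL)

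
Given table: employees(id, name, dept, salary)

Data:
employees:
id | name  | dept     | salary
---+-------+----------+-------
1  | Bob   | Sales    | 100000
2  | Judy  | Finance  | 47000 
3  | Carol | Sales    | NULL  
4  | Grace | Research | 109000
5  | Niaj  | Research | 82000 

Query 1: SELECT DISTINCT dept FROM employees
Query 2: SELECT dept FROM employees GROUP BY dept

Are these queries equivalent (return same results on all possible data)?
Yes, equivalent

Both queries return: [('Finance',), ('Research',), ('Sales',)]

Reason: Both get unique depts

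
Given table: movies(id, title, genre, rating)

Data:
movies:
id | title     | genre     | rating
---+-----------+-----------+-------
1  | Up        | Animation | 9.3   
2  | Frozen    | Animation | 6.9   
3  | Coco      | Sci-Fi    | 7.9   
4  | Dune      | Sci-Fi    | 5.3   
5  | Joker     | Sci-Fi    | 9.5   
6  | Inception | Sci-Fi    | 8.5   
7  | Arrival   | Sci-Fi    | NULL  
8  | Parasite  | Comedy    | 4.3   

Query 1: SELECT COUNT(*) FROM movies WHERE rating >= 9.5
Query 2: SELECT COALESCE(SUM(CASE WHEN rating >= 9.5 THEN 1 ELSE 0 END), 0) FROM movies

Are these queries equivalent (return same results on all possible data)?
Yes, equivalent

Both queries return: [(1,)]

Reason: COUNT with WHERE vs conditional SUM (COALESCE handles empty-table NULL)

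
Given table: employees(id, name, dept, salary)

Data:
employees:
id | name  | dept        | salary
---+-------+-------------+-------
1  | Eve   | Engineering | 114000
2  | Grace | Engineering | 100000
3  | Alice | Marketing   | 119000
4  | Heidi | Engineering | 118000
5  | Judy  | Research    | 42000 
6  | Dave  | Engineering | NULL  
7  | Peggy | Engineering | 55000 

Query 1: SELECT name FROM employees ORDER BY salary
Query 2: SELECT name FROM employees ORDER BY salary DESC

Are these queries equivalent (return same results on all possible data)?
No, not equivalent

Query 1 returns: [('Dave',), ('Judy',), ('Peggy',), ('Grace',), ('Eve',), ('Heidi',), ('Alice',)]
Query 2 returns: [('Alice',), ('Heidi',), ('Eve',), ('Grace',), ('Peggy',), ('Judy',), ('Dave',)]

Reason: ASC vs DESC gives opposite ordering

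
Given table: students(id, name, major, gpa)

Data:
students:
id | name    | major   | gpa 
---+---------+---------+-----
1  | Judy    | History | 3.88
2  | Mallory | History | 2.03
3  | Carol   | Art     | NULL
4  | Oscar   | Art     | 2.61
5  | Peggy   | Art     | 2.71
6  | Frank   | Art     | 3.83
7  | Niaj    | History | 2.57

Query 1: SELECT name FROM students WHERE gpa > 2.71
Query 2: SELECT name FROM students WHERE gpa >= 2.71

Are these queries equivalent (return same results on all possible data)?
No, not equivalent

Query 1 returns: [('Judy',), ('Frank',)]
Query 2 returns: [('Judy',), ('Peggy',), ('Frank',)]

Reason: > vs >= gives different results when gpa = 2.71 exists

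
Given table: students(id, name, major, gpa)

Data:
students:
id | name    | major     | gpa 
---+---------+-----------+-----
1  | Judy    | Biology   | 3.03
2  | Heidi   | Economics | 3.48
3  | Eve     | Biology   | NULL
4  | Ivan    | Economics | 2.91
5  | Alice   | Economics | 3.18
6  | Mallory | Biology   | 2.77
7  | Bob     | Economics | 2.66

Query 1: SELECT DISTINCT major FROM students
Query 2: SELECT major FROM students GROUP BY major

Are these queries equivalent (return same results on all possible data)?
Yes, equivalent

Both queries return: [('Biology',), ('Economics',)]

Reason: Both get unique majors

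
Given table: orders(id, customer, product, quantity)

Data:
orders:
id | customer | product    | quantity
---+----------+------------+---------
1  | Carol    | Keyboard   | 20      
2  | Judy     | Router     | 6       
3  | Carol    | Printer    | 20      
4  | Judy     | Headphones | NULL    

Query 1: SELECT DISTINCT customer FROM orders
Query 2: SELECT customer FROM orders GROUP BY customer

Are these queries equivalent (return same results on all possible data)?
Yes, equivalent

Both queries return: [('Carol',), ('Judy',)]

Reason: Both get unique customers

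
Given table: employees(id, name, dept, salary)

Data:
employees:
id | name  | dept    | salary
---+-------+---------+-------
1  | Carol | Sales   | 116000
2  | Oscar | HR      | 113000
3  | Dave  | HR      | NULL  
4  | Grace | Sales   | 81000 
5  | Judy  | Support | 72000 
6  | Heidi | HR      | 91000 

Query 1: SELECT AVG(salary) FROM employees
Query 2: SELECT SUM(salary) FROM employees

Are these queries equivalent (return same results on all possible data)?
No, not equivalent

Query 1 returns: [(94600.0,)]
Query 2 returns: [(473000,)]

Reason: AVG vs SUM give different aggregate values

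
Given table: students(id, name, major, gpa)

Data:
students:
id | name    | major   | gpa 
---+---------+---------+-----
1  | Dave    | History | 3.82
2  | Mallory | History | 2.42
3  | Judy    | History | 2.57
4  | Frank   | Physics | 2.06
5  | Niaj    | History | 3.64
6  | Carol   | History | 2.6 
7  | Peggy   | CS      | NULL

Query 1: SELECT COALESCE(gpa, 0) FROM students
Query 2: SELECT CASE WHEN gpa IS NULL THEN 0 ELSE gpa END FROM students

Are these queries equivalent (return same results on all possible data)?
Yes, equivalent

Both queries return: [(0,), (2.06,), (2.42,), (2.57,), (2.6,), (3.64,), (3.82,)]

Reason: COALESCE vs CASE for NULL handling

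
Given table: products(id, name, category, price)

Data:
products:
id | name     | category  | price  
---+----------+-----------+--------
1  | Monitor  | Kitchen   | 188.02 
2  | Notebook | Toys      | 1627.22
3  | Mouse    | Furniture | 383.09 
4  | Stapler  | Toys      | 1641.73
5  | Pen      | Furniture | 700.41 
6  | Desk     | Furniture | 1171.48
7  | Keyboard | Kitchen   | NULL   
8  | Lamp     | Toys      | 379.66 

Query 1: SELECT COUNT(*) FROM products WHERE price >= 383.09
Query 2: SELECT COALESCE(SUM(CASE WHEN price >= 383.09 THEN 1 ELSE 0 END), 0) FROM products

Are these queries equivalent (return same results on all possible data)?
Yes, equivalent

Both queries return: [(5,)]

Reason: COUNT with WHERE vs conditional SUM (COALESCE handles empty-table NULL)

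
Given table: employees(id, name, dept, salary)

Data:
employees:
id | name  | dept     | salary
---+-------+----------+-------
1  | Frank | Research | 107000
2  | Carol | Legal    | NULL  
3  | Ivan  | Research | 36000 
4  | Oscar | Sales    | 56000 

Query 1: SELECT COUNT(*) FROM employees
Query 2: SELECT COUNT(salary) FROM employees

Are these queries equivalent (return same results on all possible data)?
No, not equivalent

Query 1 returns: [(4,)]
Query 2 returns: [(3,)]

Reason: COUNT(*) includes NULLs, COUNT(column) excludes them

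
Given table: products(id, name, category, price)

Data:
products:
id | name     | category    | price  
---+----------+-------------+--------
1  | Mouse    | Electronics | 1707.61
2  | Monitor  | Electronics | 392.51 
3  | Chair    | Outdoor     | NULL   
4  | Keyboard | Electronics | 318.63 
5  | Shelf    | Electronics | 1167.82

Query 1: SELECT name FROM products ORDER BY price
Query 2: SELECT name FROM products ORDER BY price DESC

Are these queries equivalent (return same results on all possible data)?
No, not equivalent

Query 1 returns: [('Chair',), ('Keyboard',), ('Monitor',), ('Shelf',), ('Mouse',)]
Query 2 returns: [('Mouse',), ('Shelf',), ('Monitor',), ('Keyboard',), ('Chair',)]

Reason: ASC vs DESC gives opposite ordering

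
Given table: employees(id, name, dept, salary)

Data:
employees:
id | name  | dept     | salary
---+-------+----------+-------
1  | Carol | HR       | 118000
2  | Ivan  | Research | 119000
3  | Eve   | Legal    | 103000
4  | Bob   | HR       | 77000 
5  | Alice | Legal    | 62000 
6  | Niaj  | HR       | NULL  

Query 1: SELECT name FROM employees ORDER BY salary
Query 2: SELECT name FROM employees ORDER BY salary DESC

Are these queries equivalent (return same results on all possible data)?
No, not equivalent

Query 1 returns: [('Niaj',), ('Alice',), ('Bob',), ('Eve',), ('Carol',), ('Ivan',)]
Query 2 returns: [('Ivan',), ('Carol',), ('Eve',), ('Bob',), ('Alice',), ('Niaj',)]

Reason: ASC vs DESC gives opposite ordering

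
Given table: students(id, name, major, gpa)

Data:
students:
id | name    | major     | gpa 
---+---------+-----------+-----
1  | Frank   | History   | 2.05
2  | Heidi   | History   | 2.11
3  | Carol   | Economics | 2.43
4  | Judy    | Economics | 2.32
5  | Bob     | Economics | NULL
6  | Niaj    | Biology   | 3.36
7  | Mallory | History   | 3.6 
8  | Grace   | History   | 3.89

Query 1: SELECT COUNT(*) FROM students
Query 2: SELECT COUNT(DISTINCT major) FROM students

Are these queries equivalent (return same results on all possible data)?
No, not equivalent

Query 1 returns: [(8,)]
Query 2 returns: [(3,)]

Reason: COUNT(*) counts rows, COUNT(DISTINCT major) counts unique majors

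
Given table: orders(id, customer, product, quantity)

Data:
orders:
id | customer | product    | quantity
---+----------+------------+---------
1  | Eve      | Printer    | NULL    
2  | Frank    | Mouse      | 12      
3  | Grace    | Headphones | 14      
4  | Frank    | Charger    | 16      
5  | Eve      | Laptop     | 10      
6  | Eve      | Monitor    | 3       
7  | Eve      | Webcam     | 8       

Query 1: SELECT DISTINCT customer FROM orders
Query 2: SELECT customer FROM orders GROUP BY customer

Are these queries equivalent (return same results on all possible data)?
Yes, equivalent

Both queries return: [('Eve',), ('Frank',), ('Grace',)]

Reason: Both get unique customers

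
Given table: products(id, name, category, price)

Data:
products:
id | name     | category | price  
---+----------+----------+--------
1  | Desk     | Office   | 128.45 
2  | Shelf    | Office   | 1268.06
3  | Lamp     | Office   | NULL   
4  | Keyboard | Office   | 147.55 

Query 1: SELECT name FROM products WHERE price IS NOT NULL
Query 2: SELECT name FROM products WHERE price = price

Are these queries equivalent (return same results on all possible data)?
Yes, equivalent

Both queries return: [('Desk',), ('Keyboard',), ('Shelf',)]

Reason: IS NOT NULL vs self-equality (both exclude NULLs)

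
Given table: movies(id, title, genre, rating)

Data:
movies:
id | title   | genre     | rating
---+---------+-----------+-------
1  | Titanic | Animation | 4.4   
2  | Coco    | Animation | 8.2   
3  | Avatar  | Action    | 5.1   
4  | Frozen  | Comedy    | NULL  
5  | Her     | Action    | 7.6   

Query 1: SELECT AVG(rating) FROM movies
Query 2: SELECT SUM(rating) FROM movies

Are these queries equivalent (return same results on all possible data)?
No, not equivalent

Query 1 returns: [(6.324999999999999,)]
Query 2 returns: [(25.299999999999997,)]

Reason: AVG vs SUM give different aggregate values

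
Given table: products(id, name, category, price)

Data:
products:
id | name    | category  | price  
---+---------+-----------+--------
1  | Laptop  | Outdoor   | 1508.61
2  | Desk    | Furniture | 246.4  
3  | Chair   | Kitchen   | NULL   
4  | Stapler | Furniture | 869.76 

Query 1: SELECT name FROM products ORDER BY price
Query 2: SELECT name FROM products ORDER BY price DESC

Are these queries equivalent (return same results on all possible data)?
No, not equivalent

Query 1 returns: [('Chair',), ('Desk',), ('Stapler',), ('Laptop',)]
Query 2 returns: [('Laptop',), ('Stapler',), ('Desk',), ('Chair',)]

Reason: ASC vs DESC gives opposite ordering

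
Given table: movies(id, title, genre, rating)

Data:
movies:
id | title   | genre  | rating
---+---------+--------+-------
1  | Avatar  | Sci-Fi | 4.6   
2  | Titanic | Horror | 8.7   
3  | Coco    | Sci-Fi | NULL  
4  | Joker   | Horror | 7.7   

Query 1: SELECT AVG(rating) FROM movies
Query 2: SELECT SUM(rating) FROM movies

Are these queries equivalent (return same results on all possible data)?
No, not equivalent

Query 1 returns: [(7.0,)]
Query 2 returns: [(21.0,)]

Reason: AVG vs SUM give different aggregate values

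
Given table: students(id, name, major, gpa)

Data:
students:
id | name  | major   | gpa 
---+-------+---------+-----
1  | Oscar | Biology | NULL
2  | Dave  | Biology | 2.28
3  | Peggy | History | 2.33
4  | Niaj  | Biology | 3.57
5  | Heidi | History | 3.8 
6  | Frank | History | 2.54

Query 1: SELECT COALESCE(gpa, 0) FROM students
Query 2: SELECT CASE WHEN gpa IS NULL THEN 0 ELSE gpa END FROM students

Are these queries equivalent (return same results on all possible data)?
Yes, equivalent

Both queries return: [(0,), (2.28,), (2.33,), (2.54,), (3.57,), (3.8,)]

Reason: COALESCE vs CASE for NULL handling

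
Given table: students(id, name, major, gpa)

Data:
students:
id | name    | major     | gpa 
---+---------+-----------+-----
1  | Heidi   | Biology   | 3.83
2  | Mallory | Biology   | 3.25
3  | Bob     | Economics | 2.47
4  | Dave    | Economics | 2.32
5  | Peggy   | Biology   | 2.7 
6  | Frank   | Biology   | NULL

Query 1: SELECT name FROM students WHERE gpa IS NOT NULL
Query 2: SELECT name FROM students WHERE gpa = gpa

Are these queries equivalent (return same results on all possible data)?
Yes, equivalent

Both queries return: [('Bob',), ('Dave',), ('Heidi',), ('Mallory',), ('Peggy',)]

Reason: IS NOT NULL vs self-equality (both exclude NULLs)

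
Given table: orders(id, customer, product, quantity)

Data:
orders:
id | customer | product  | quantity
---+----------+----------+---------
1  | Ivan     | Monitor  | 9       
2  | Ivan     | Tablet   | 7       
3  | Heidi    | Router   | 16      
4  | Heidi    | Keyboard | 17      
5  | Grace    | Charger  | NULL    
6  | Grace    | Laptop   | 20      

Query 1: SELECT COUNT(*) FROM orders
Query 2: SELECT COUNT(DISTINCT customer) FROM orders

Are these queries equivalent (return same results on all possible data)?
No, not equivalent

Query 1 returns: [(6,)]
Query 2 returns: [(3,)]

Reason: COUNT(*) counts rows, COUNT(DISTINCT customer) counts unique customers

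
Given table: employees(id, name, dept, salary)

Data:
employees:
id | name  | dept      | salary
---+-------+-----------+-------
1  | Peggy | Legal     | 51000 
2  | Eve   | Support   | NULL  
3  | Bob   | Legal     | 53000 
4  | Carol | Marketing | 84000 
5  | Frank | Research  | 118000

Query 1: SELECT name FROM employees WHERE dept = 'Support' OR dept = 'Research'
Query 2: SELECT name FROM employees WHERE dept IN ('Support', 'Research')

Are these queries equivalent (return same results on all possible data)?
Yes, equivalent

Both queries return: [('Eve',), ('Frank',)]

Reason: OR vs IN are equivalent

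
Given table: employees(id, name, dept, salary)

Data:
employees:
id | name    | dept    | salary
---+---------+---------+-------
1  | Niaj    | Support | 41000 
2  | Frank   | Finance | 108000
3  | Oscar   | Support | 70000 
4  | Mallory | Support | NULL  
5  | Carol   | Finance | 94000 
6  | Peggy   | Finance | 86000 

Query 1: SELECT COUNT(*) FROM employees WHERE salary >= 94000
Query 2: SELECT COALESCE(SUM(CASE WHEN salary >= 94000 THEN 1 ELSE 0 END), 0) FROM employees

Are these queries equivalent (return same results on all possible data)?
Yes, equivalent

Both queries return: [(2,)]

Reason: COUNT with WHERE vs conditional SUM (COALESCE handles empty-table NULL)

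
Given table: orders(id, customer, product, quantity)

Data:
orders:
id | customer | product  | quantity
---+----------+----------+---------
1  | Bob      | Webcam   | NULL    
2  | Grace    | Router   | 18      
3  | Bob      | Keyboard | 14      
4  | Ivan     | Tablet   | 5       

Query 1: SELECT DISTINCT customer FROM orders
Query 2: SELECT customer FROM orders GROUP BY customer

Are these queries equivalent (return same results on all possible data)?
Yes, equivalent

Both queries return: [('Bob',), ('Grace',), ('Ivan',)]

Reason: Both get unique customers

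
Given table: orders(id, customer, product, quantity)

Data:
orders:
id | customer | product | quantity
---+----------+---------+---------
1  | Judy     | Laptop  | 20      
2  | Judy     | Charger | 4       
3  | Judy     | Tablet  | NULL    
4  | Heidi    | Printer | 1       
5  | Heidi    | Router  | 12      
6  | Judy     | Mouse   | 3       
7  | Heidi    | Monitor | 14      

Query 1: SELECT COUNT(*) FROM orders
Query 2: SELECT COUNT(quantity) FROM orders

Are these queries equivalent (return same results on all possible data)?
No, not equivalent

Query 1 returns: [(7,)]
Query 2 returns: [(6,)]

Reason: COUNT(*) includes NULLs, COUNT(column) excludes them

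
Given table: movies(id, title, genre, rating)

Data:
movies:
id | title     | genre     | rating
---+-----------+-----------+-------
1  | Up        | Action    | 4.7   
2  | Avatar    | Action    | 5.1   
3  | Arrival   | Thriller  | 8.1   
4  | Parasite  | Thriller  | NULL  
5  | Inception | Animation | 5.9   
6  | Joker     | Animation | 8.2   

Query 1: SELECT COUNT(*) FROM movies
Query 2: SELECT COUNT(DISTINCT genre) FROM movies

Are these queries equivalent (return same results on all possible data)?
No, not equivalent

Query 1 returns: [(6,)]
Query 2 returns: [(3,)]

Reason: COUNT(*) counts rows, COUNT(DISTINCT genre) counts unique genres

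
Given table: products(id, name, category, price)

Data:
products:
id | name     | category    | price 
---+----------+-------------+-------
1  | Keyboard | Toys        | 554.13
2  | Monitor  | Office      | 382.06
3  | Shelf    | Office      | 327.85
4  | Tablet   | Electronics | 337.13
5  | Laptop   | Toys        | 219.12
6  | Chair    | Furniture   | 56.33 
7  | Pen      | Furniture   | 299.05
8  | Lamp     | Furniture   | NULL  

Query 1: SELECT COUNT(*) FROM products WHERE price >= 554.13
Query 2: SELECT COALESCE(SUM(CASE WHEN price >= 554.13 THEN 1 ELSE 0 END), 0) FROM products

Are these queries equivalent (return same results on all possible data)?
Yes, equivalent

Both queries return: [(1,)]

Reason: COUNT with WHERE vs conditional SUM (COALESCE handles empty-table NULL)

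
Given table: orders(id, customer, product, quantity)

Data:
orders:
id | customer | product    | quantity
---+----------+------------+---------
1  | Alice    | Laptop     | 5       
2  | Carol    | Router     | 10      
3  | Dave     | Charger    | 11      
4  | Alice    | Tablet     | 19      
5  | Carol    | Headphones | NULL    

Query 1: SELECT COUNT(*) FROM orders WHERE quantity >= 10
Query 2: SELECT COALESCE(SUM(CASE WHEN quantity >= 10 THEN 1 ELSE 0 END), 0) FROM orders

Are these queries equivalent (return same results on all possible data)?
Yes, equivalent

Both queries return: [(3,)]

Reason: COUNT with WHERE vs conditional SUM (COALESCE handles empty-table NULL)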